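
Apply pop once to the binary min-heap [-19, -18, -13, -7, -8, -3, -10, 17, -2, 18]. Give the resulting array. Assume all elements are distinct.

[-18, -8, -13, -7, 18, -3, -10, 17, -2]

remove root -19; move last element 18 to root → [18, -18, -13, -7, -8, -3, -10, 17, -2]
18 vs smaller child -18 at index 1, swap → [-18, 18, -13, -7, -8, -3, -10, 17, -2]
18 vs smaller child -8 at index 4, swap → [-18, -8, -13, -7, 18, -3, -10, 17, -2]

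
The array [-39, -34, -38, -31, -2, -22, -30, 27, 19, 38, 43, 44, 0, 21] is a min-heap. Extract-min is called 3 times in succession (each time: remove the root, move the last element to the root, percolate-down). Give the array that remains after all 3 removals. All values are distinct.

[-31, -2, -30, 0, 38, -22, 21, 27, 19, 44, 43]

extract-min #1 returns -39:
  remove root -39; move last element 21 to root → [21, -34, -38, -31, -2, -22, -30, 27, 19, 38, 43, 44, 0]
  21 vs smaller child -38 at index 2, swap → [-38, -34, 21, -31, -2, -22, -30, 27, 19, 38, 43, 44, 0]
  21 vs smaller child -30 at index 6, swap → [-38, -34, -30, -31, -2, -22, 21, 27, 19, 38, 43, 44, 0]
extract-min #2 returns -38:
  remove root -38; move last element 0 to root → [0, -34, -30, -31, -2, -22, 21, 27, 19, 38, 43, 44]
  0 vs smaller child -34 at index 1, swap → [-34, 0, -30, -31, -2, -22, 21, 27, 19, 38, 43, 44]
  0 vs smaller child -31 at index 3, swap → [-34, -31, -30, 0, -2, -22, 21, 27, 19, 38, 43, 44]
extract-min #3 returns -34:
  remove root -34; move last element 44 to root → [44, -31, -30, 0, -2, -22, 21, 27, 19, 38, 43]
  44 vs smaller child -31 at index 1, swap → [-31, 44, -30, 0, -2, -22, 21, 27, 19, 38, 43]
  44 vs smaller child -2 at index 4, swap → [-31, -2, -30, 0, 44, -22, 21, 27, 19, 38, 43]
  44 vs smaller child 38 at index 9, swap → [-31, -2, -30, 0, 38, -22, 21, 27, 19, 44, 43]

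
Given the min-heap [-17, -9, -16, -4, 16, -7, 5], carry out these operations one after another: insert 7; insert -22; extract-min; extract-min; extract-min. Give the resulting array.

[-9, -4, -7, 5, 16, 7]

insert 7:
  append 7 at index 7 → [-17, -9, -16, -4, 16, -7, 5, 7] (no swap needed)
insert -22:
  append -22 at index 8 → [-17, -9, -16, -4, 16, -7, 5, 7, -22]
  -22 < parent -4 at index 3, swap → [-17, -9, -16, -22, 16, -7, 5, 7, -4]
  -22 < parent -9 at index 1, swap → [-17, -22, -16, -9, 16, -7, 5, 7, -4]
  -22 < parent -17 at index 0, swap → [-22, -17, -16, -9, 16, -7, 5, 7, -4]
extract-min → returns -22:
  remove root -22; move last element -4 to root → [-4, -17, -16, -9, 16, -7, 5, 7]
  -4 vs smaller child -17 at index 1, swap → [-17, -4, -16, -9, 16, -7, 5, 7]
  -4 vs smaller child -9 at index 3, swap → [-17, -9, -16, -4, 16, -7, 5, 7]
extract-min → returns -17:
  remove root -17; move last element 7 to root → [7, -9, -16, -4, 16, -7, 5]
  7 vs smaller child -16 at index 2, swap → [-16, -9, 7, -4, 16, -7, 5]
  7 vs smaller child -7 at index 5, swap → [-16, -9, -7, -4, 16, 7, 5]
extract-min → returns -16:
  remove root -16; move last element 5 to root → [5, -9, -7, -4, 16, 7]
  5 vs smaller child -9 at index 1, swap → [-9, 5, -7, -4, 16, 7]
  5 vs smaller child -4 at index 3, swap → [-9, -4, -7, 5, 16, 7]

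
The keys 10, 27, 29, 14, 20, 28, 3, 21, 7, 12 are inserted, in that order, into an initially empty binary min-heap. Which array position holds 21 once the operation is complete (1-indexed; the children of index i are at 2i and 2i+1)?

Insert 10:
  append 10 at index 1 → [10] (no swap needed)
Insert 27:
  append 27 at index 2 → [10, 27] (no swap needed)
Insert 29:
  append 29 at index 3 → [10, 27, 29] (no swap needed)
Insert 14:
  append 14 at index 4 → [10, 27, 29, 14]
  14 < parent 27 at index 2, swap → [10, 14, 29, 27]
Insert 20:
  append 20 at index 5 → [10, 14, 29, 27, 20] (no swap needed)
Insert 28:
  append 28 at index 6 → [10, 14, 29, 27, 20, 28]
  28 < parent 29 at index 3, swap → [10, 14, 28, 27, 20, 29]
Insert 3:
  append 3 at index 7 → [10, 14, 28, 27, 20, 29, 3]
  3 < parent 28 at index 3, swap → [10, 14, 3, 27, 20, 29, 28]
  3 < parent 10 at index 1, swap → [3, 14, 10, 27, 20, 29, 28]
Insert 21:
  append 21 at index 8 → [3, 14, 10, 27, 20, 29, 28, 21]
  21 < parent 27 at index 4, swap → [3, 14, 10, 21, 20, 29, 28, 27]
Insert 7:
  append 7 at index 9 → [3, 14, 10, 21, 20, 29, 28, 27, 7]
  7 < parent 21 at index 4, swap → [3, 14, 10, 7, 20, 29, 28, 27, 21]
  7 < parent 14 at index 2, swap → [3, 7, 10, 14, 20, 29, 28, 27, 21]
Insert 12:
  append 12 at index 10 → [3, 7, 10, 14, 20, 29, 28, 27, 21, 12]
  12 < parent 20 at index 5, swap → [3, 7, 10, 14, 12, 29, 28, 27, 21, 20]
resulting array: [3, 7, 10, 14, 12, 29, 28, 27, 21, 20]

9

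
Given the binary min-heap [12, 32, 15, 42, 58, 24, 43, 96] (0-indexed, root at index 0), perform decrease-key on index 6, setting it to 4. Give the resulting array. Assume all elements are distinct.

[4, 32, 12, 42, 58, 24, 15, 96]

set index 6 from 43 to 4 → [12, 32, 15, 42, 58, 24, 4, 96]
4 < parent 15 at index 2, swap → [12, 32, 4, 42, 58, 24, 15, 96]
4 < parent 12 at index 0, swap → [4, 32, 12, 42, 58, 24, 15, 96]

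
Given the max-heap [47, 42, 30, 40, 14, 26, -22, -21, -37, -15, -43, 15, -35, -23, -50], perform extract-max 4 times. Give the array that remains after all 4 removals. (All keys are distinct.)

[26, 14, 15, -21, -15, -35, -22, -50, -37, -23, -43]

extract-max #1 returns 47:
  remove root 47; move last element -50 to root → [-50, 42, 30, 40, 14, 26, -22, -21, -37, -15, -43, 15, -35, -23]
  -50 vs larger child 42 at index 1, swap → [42, -50, 30, 40, 14, 26, -22, -21, -37, -15, -43, 15, -35, -23]
  -50 vs larger child 40 at index 3, swap → [42, 40, 30, -50, 14, 26, -22, -21, -37, -15, -43, 15, -35, -23]
  -50 vs larger child -21 at index 7, swap → [42, 40, 30, -21, 14, 26, -22, -50, -37, -15, -43, 15, -35, -23]
extract-max #2 returns 42:
  remove root 42; move last element -23 to root → [-23, 40, 30, -21, 14, 26, -22, -50, -37, -15, -43, 15, -35]
  -23 vs larger child 40 at index 1, swap → [40, -23, 30, -21, 14, 26, -22, -50, -37, -15, -43, 15, -35]
  -23 vs larger child 14 at index 4, swap → [40, 14, 30, -21, -23, 26, -22, -50, -37, -15, -43, 15, -35]
  -23 vs larger child -15 at index 9, swap → [40, 14, 30, -21, -15, 26, -22, -50, -37, -23, -43, 15, -35]
extract-max #3 returns 40:
  remove root 40; move last element -35 to root → [-35, 14, 30, -21, -15, 26, -22, -50, -37, -23, -43, 15]
  -35 vs larger child 30 at index 2, swap → [30, 14, -35, -21, -15, 26, -22, -50, -37, -23, -43, 15]
  -35 vs larger child 26 at index 5, swap → [30, 14, 26, -21, -15, -35, -22, -50, -37, -23, -43, 15]
  -35 vs only child 15 at index 11, swap → [30, 14, 26, -21, -15, 15, -22, -50, -37, -23, -43, -35]
extract-max #4 returns 30:
  remove root 30; move last element -35 to root → [-35, 14, 26, -21, -15, 15, -22, -50, -37, -23, -43]
  -35 vs larger child 26 at index 2, swap → [26, 14, -35, -21, -15, 15, -22, -50, -37, -23, -43]
  -35 vs larger child 15 at index 5, swap → [26, 14, 15, -21, -15, -35, -22, -50, -37, -23, -43]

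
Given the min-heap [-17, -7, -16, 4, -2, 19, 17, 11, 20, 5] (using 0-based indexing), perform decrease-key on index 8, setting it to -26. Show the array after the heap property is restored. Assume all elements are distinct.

set index 8 from 20 to -26 → [-17, -7, -16, 4, -2, 19, 17, 11, -26, 5]
-26 < parent 4 at index 3, swap → [-17, -7, -16, -26, -2, 19, 17, 11, 4, 5]
-26 < parent -7 at index 1, swap → [-17, -26, -16, -7, -2, 19, 17, 11, 4, 5]
-26 < parent -17 at index 0, swap → [-26, -17, -16, -7, -2, 19, 17, 11, 4, 5]

[-26, -17, -16, -7, -2, 19, 17, 11, 4, 5]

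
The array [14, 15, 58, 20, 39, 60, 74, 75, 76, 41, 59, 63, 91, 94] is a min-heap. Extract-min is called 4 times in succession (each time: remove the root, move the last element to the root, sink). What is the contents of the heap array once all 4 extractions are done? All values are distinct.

extract-min #1 returns 14:
  remove root 14; move last element 94 to root → [94, 15, 58, 20, 39, 60, 74, 75, 76, 41, 59, 63, 91]
  94 vs smaller child 15 at index 1, swap → [15, 94, 58, 20, 39, 60, 74, 75, 76, 41, 59, 63, 91]
  94 vs smaller child 20 at index 3, swap → [15, 20, 58, 94, 39, 60, 74, 75, 76, 41, 59, 63, 91]
  94 vs smaller child 75 at index 7, swap → [15, 20, 58, 75, 39, 60, 74, 94, 76, 41, 59, 63, 91]
extract-min #2 returns 15:
  remove root 15; move last element 91 to root → [91, 20, 58, 75, 39, 60, 74, 94, 76, 41, 59, 63]
  91 vs smaller child 20 at index 1, swap → [20, 91, 58, 75, 39, 60, 74, 94, 76, 41, 59, 63]
  91 vs smaller child 39 at index 4, swap → [20, 39, 58, 75, 91, 60, 74, 94, 76, 41, 59, 63]
  91 vs smaller child 41 at index 9, swap → [20, 39, 58, 75, 41, 60, 74, 94, 76, 91, 59, 63]
extract-min #3 returns 20:
  remove root 20; move last element 63 to root → [63, 39, 58, 75, 41, 60, 74, 94, 76, 91, 59]
  63 vs smaller child 39 at index 1, swap → [39, 63, 58, 75, 41, 60, 74, 94, 76, 91, 59]
  63 vs smaller child 41 at index 4, swap → [39, 41, 58, 75, 63, 60, 74, 94, 76, 91, 59]
  63 vs smaller child 59 at index 10, swap → [39, 41, 58, 75, 59, 60, 74, 94, 76, 91, 63]
extract-min #4 returns 39:
  remove root 39; move last element 63 to root → [63, 41, 58, 75, 59, 60, 74, 94, 76, 91]
  63 vs smaller child 41 at index 1, swap → [41, 63, 58, 75, 59, 60, 74, 94, 76, 91]
  63 vs smaller child 59 at index 4, swap → [41, 59, 58, 75, 63, 60, 74, 94, 76, 91]

[41, 59, 58, 75, 63, 60, 74, 94, 76, 91]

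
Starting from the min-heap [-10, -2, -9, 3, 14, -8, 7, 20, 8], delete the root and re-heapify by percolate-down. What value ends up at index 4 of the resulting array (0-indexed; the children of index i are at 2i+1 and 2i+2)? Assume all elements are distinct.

14

remove root -10; move last element 8 to root → [8, -2, -9, 3, 14, -8, 7, 20]
8 vs smaller child -9 at index 2, swap → [-9, -2, 8, 3, 14, -8, 7, 20]
8 vs smaller child -8 at index 5, swap → [-9, -2, -8, 3, 14, 8, 7, 20]
resulting array: [-9, -2, -8, 3, 14, 8, 7, 20]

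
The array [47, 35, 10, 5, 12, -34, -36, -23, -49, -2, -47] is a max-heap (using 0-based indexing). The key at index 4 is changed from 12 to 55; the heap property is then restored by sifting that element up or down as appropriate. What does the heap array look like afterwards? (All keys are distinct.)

set index 4 from 12 to 55 → [47, 35, 10, 5, 55, -34, -36, -23, -49, -2, -47]
55 > parent 35 at index 1, swap → [47, 55, 10, 5, 35, -34, -36, -23, -49, -2, -47]
55 > parent 47 at index 0, swap → [55, 47, 10, 5, 35, -34, -36, -23, -49, -2, -47]

[55, 47, 10, 5, 35, -34, -36, -23, -49, -2, -47]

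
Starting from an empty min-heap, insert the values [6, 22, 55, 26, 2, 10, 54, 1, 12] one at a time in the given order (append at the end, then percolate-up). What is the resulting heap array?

Insert 6:
  append 6 at index 0 → [6] (no swap needed)
Insert 22:
  append 22 at index 1 → [6, 22] (no swap needed)
Insert 55:
  append 55 at index 2 → [6, 22, 55] (no swap needed)
Insert 26:
  append 26 at index 3 → [6, 22, 55, 26] (no swap needed)
Insert 2:
  append 2 at index 4 → [6, 22, 55, 26, 2]
  2 < parent 22 at index 1, swap → [6, 2, 55, 26, 22]
  2 < parent 6 at index 0, swap → [2, 6, 55, 26, 22]
Insert 10:
  append 10 at index 5 → [2, 6, 55, 26, 22, 10]
  10 < parent 55 at index 2, swap → [2, 6, 10, 26, 22, 55]
Insert 54:
  append 54 at index 6 → [2, 6, 10, 26, 22, 55, 54] (no swap needed)
Insert 1:
  append 1 at index 7 → [2, 6, 10, 26, 22, 55, 54, 1]
  1 < parent 26 at index 3, swap → [2, 6, 10, 1, 22, 55, 54, 26]
  1 < parent 6 at index 1, swap → [2, 1, 10, 6, 22, 55, 54, 26]
  1 < parent 2 at index 0, swap → [1, 2, 10, 6, 22, 55, 54, 26]
Insert 12:
  append 12 at index 8 → [1, 2, 10, 6, 22, 55, 54, 26, 12] (no swap needed)

[1, 2, 10, 6, 22, 55, 54, 26, 12]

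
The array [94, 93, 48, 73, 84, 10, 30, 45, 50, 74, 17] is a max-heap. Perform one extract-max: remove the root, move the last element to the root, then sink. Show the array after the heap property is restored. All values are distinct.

remove root 94; move last element 17 to root → [17, 93, 48, 73, 84, 10, 30, 45, 50, 74]
17 vs larger child 93 at index 1, swap → [93, 17, 48, 73, 84, 10, 30, 45, 50, 74]
17 vs larger child 84 at index 4, swap → [93, 84, 48, 73, 17, 10, 30, 45, 50, 74]
17 vs only child 74 at index 9, swap → [93, 84, 48, 73, 74, 10, 30, 45, 50, 17]

[93, 84, 48, 73, 74, 10, 30, 45, 50, 17]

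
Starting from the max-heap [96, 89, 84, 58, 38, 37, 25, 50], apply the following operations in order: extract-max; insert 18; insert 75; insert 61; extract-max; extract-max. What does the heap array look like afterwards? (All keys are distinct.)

extract-max → returns 96:
  remove root 96; move last element 50 to root → [50, 89, 84, 58, 38, 37, 25]
  50 vs larger child 89 at index 1, swap → [89, 50, 84, 58, 38, 37, 25]
  50 vs larger child 58 at index 3, swap → [89, 58, 84, 50, 38, 37, 25]
insert 18:
  append 18 at index 7 → [89, 58, 84, 50, 38, 37, 25, 18] (no swap needed)
insert 75:
  append 75 at index 8 → [89, 58, 84, 50, 38, 37, 25, 18, 75]
  75 > parent 50 at index 3, swap → [89, 58, 84, 75, 38, 37, 25, 18, 50]
  75 > parent 58 at index 1, swap → [89, 75, 84, 58, 38, 37, 25, 18, 50]
insert 61:
  append 61 at index 9 → [89, 75, 84, 58, 38, 37, 25, 18, 50, 61]
  61 > parent 38 at index 4, swap → [89, 75, 84, 58, 61, 37, 25, 18, 50, 38]
extract-max → returns 89:
  remove root 89; move last element 38 to root → [38, 75, 84, 58, 61, 37, 25, 18, 50]
  38 vs larger child 84 at index 2, swap → [84, 75, 38, 58, 61, 37, 25, 18, 50]
extract-max → returns 84:
  remove root 84; move last element 50 to root → [50, 75, 38, 58, 61, 37, 25, 18]
  50 vs larger child 75 at index 1, swap → [75, 50, 38, 58, 61, 37, 25, 18]
  50 vs larger child 61 at index 4, swap → [75, 61, 38, 58, 50, 37, 25, 18]

[75, 61, 38, 58, 50, 37, 25, 18]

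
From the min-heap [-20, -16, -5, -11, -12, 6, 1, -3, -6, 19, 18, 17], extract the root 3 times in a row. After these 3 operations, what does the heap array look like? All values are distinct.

extract-min #1 returns -20:
  remove root -20; move last element 17 to root → [17, -16, -5, -11, -12, 6, 1, -3, -6, 19, 18]
  17 vs smaller child -16 at index 1, swap → [-16, 17, -5, -11, -12, 6, 1, -3, -6, 19, 18]
  17 vs smaller child -12 at index 4, swap → [-16, -12, -5, -11, 17, 6, 1, -3, -6, 19, 18]
extract-min #2 returns -16:
  remove root -16; move last element 18 to root → [18, -12, -5, -11, 17, 6, 1, -3, -6, 19]
  18 vs smaller child -12 at index 1, swap → [-12, 18, -5, -11, 17, 6, 1, -3, -6, 19]
  18 vs smaller child -11 at index 3, swap → [-12, -11, -5, 18, 17, 6, 1, -3, -6, 19]
  18 vs smaller child -6 at index 8, swap → [-12, -11, -5, -6, 17, 6, 1, -3, 18, 19]
extract-min #3 returns -12:
  remove root -12; move last element 19 to root → [19, -11, -5, -6, 17, 6, 1, -3, 18]
  19 vs smaller child -11 at index 1, swap → [-11, 19, -5, -6, 17, 6, 1, -3, 18]
  19 vs smaller child -6 at index 3, swap → [-11, -6, -5, 19, 17, 6, 1, -3, 18]
  19 vs smaller child -3 at index 7, swap → [-11, -6, -5, -3, 17, 6, 1, 19, 18]

[-11, -6, -5, -3, 17, 6, 1, 19, 18]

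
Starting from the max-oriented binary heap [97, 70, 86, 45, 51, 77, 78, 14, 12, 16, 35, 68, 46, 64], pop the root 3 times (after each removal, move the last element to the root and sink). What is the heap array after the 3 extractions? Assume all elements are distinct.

extract-max #1 returns 97:
  remove root 97; move last element 64 to root → [64, 70, 86, 45, 51, 77, 78, 14, 12, 16, 35, 68, 46]
  64 vs larger child 86 at index 2, swap → [86, 70, 64, 45, 51, 77, 78, 14, 12, 16, 35, 68, 46]
  64 vs larger child 78 at index 6, swap → [86, 70, 78, 45, 51, 77, 64, 14, 12, 16, 35, 68, 46]
extract-max #2 returns 86:
  remove root 86; move last element 46 to root → [46, 70, 78, 45, 51, 77, 64, 14, 12, 16, 35, 68]
  46 vs larger child 78 at index 2, swap → [78, 70, 46, 45, 51, 77, 64, 14, 12, 16, 35, 68]
  46 vs larger child 77 at index 5, swap → [78, 70, 77, 45, 51, 46, 64, 14, 12, 16, 35, 68]
  46 vs only child 68 at index 11, swap → [78, 70, 77, 45, 51, 68, 64, 14, 12, 16, 35, 46]
extract-max #3 returns 78:
  remove root 78; move last element 46 to root → [46, 70, 77, 45, 51, 68, 64, 14, 12, 16, 35]
  46 vs larger child 77 at index 2, swap → [77, 70, 46, 45, 51, 68, 64, 14, 12, 16, 35]
  46 vs larger child 68 at index 5, swap → [77, 70, 68, 45, 51, 46, 64, 14, 12, 16, 35]

[77, 70, 68, 45, 51, 46, 64, 14, 12, 16, 35]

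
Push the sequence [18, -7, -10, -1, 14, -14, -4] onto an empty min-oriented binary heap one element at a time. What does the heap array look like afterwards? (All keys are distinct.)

[-14, -1, -10, 18, 14, -7, -4]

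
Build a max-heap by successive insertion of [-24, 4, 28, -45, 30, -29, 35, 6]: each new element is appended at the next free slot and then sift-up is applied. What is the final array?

[35, 28, 30, 6, -24, -29, 4, -45]

Insert -24:
  append -24 at index 0 → [-24] (no swap needed)
Insert 4:
  append 4 at index 1 → [-24, 4]
  4 > parent -24 at index 0, swap → [4, -24]
Insert 28:
  append 28 at index 2 → [4, -24, 28]
  28 > parent 4 at index 0, swap → [28, -24, 4]
Insert -45:
  append -45 at index 3 → [28, -24, 4, -45] (no swap needed)
Insert 30:
  append 30 at index 4 → [28, -24, 4, -45, 30]
  30 > parent -24 at index 1, swap → [28, 30, 4, -45, -24]
  30 > parent 28 at index 0, swap → [30, 28, 4, -45, -24]
Insert -29:
  append -29 at index 5 → [30, 28, 4, -45, -24, -29] (no swap needed)
Insert 35:
  append 35 at index 6 → [30, 28, 4, -45, -24, -29, 35]
  35 > parent 4 at index 2, swap → [30, 28, 35, -45, -24, -29, 4]
  35 > parent 30 at index 0, swap → [35, 28, 30, -45, -24, -29, 4]
Insert 6:
  append 6 at index 7 → [35, 28, 30, -45, -24, -29, 4, 6]
  6 > parent -45 at index 3, swap → [35, 28, 30, 6, -24, -29, 4, -45]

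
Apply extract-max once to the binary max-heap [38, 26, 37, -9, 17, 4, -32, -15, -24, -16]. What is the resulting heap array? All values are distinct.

remove root 38; move last element -16 to root → [-16, 26, 37, -9, 17, 4, -32, -15, -24]
-16 vs larger child 37 at index 2, swap → [37, 26, -16, -9, 17, 4, -32, -15, -24]
-16 vs larger child 4 at index 5, swap → [37, 26, 4, -9, 17, -16, -32, -15, -24]

[37, 26, 4, -9, 17, -16, -32, -15, -24]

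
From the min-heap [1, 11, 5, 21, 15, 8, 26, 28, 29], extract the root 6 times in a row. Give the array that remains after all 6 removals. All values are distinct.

extract-min #1 returns 1:
  remove root 1; move last element 29 to root → [29, 11, 5, 21, 15, 8, 26, 28]
  29 vs smaller child 5 at index 2, swap → [5, 11, 29, 21, 15, 8, 26, 28]
  29 vs smaller child 8 at index 5, swap → [5, 11, 8, 21, 15, 29, 26, 28]
extract-min #2 returns 5:
  remove root 5; move last element 28 to root → [28, 11, 8, 21, 15, 29, 26]
  28 vs smaller child 8 at index 2, swap → [8, 11, 28, 21, 15, 29, 26]
  28 vs smaller child 26 at index 6, swap → [8, 11, 26, 21, 15, 29, 28]
extract-min #3 returns 8:
  remove root 8; move last element 28 to root → [28, 11, 26, 21, 15, 29]
  28 vs smaller child 11 at index 1, swap → [11, 28, 26, 21, 15, 29]
  28 vs smaller child 15 at index 4, swap → [11, 15, 26, 21, 28, 29]
extract-min #4 returns 11:
  remove root 11; move last element 29 to root → [29, 15, 26, 21, 28]
  29 vs smaller child 15 at index 1, swap → [15, 29, 26, 21, 28]
  29 vs smaller child 21 at index 3, swap → [15, 21, 26, 29, 28]
extract-min #5 returns 15:
  remove root 15; move last element 28 to root → [28, 21, 26, 29]
  28 vs smaller child 21 at index 1, swap → [21, 28, 26, 29]
extract-min #6 returns 21:
  remove root 21; move last element 29 to root → [29, 28, 26]
  29 vs smaller child 26 at index 2, swap → [26, 28, 29]

[26, 28, 29]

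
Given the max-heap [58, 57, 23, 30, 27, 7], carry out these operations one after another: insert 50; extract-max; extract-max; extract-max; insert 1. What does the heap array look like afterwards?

[30, 27, 7, 23, 1]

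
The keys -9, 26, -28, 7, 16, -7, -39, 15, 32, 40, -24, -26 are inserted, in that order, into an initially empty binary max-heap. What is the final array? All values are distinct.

[40, 32, -7, 16, 26, -26, -39, -9, 15, 7, -24, -28]

Insert -9:
  append -9 at index 0 → [-9] (no swap needed)
Insert 26:
  append 26 at index 1 → [-9, 26]
  26 > parent -9 at index 0, swap → [26, -9]
Insert -28:
  append -28 at index 2 → [26, -9, -28] (no swap needed)
Insert 7:
  append 7 at index 3 → [26, -9, -28, 7]
  7 > parent -9 at index 1, swap → [26, 7, -28, -9]
Insert 16:
  append 16 at index 4 → [26, 7, -28, -9, 16]
  16 > parent 7 at index 1, swap → [26, 16, -28, -9, 7]
Insert -7:
  append -7 at index 5 → [26, 16, -28, -9, 7, -7]
  -7 > parent -28 at index 2, swap → [26, 16, -7, -9, 7, -28]
Insert -39:
  append -39 at index 6 → [26, 16, -7, -9, 7, -28, -39] (no swap needed)
Insert 15:
  append 15 at index 7 → [26, 16, -7, -9, 7, -28, -39, 15]
  15 > parent -9 at index 3, swap → [26, 16, -7, 15, 7, -28, -39, -9]
Insert 32:
  append 32 at index 8 → [26, 16, -7, 15, 7, -28, -39, -9, 32]
  32 > parent 15 at index 3, swap → [26, 16, -7, 32, 7, -28, -39, -9, 15]
  32 > parent 16 at index 1, swap → [26, 32, -7, 16, 7, -28, -39, -9, 15]
  32 > parent 26 at index 0, swap → [32, 26, -7, 16, 7, -28, -39, -9, 15]
Insert 40:
  append 40 at index 9 → [32, 26, -7, 16, 7, -28, -39, -9, 15, 40]
  40 > parent 7 at index 4, swap → [32, 26, -7, 16, 40, -28, -39, -9, 15, 7]
  40 > parent 26 at index 1, swap → [32, 40, -7, 16, 26, -28, -39, -9, 15, 7]
  40 > parent 32 at index 0, swap → [40, 32, -7, 16, 26, -28, -39, -9, 15, 7]
Insert -24:
  append -24 at index 10 → [40, 32, -7, 16, 26, -28, -39, -9, 15, 7, -24] (no swap needed)
Insert -26:
  append -26 at index 11 → [40, 32, -7, 16, 26, -28, -39, -9, 15, 7, -24, -26]
  -26 > parent -28 at index 5, swap → [40, 32, -7, 16, 26, -26, -39, -9, 15, 7, -24, -28]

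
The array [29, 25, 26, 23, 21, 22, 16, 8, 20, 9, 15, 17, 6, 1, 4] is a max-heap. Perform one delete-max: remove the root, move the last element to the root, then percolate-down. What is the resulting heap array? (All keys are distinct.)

remove root 29; move last element 4 to root → [4, 25, 26, 23, 21, 22, 16, 8, 20, 9, 15, 17, 6, 1]
4 vs larger child 26 at index 2, swap → [26, 25, 4, 23, 21, 22, 16, 8, 20, 9, 15, 17, 6, 1]
4 vs larger child 22 at index 5, swap → [26, 25, 22, 23, 21, 4, 16, 8, 20, 9, 15, 17, 6, 1]
4 vs larger child 17 at index 11, swap → [26, 25, 22, 23, 21, 17, 16, 8, 20, 9, 15, 4, 6, 1]

[26, 25, 22, 23, 21, 17, 16, 8, 20, 9, 15, 4, 6, 1]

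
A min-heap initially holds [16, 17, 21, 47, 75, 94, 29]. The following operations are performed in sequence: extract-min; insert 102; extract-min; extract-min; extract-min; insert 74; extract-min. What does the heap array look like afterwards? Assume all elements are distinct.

extract-min → returns 16:
  remove root 16; move last element 29 to root → [29, 17, 21, 47, 75, 94]
  29 vs smaller child 17 at index 1, swap → [17, 29, 21, 47, 75, 94]
insert 102:
  append 102 at index 6 → [17, 29, 21, 47, 75, 94, 102] (no swap needed)
extract-min → returns 17:
  remove root 17; move last element 102 to root → [102, 29, 21, 47, 75, 94]
  102 vs smaller child 21 at index 2, swap → [21, 29, 102, 47, 75, 94]
  102 vs only child 94 at index 5, swap → [21, 29, 94, 47, 75, 102]
extract-min → returns 21:
  remove root 21; move last element 102 to root → [102, 29, 94, 47, 75]
  102 vs smaller child 29 at index 1, swap → [29, 102, 94, 47, 75]
  102 vs smaller child 47 at index 3, swap → [29, 47, 94, 102, 75]
extract-min → returns 29:
  remove root 29; move last element 75 to root → [75, 47, 94, 102]
  75 vs smaller child 47 at index 1, swap → [47, 75, 94, 102]
insert 74:
  append 74 at index 4 → [47, 75, 94, 102, 74]
  74 < parent 75 at index 1, swap → [47, 74, 94, 102, 75]
extract-min → returns 47:
  remove root 47; move last element 75 to root → [75, 74, 94, 102]
  75 vs smaller child 74 at index 1, swap → [74, 75, 94, 102]

[74, 75, 94, 102]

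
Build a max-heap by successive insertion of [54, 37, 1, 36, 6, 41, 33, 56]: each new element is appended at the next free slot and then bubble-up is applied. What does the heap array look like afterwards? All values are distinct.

[56, 54, 41, 37, 6, 1, 33, 36]

Insert 54:
  append 54 at index 0 → [54] (no swap needed)
Insert 37:
  append 37 at index 1 → [54, 37] (no swap needed)
Insert 1:
  append 1 at index 2 → [54, 37, 1] (no swap needed)
Insert 36:
  append 36 at index 3 → [54, 37, 1, 36] (no swap needed)
Insert 6:
  append 6 at index 4 → [54, 37, 1, 36, 6] (no swap needed)
Insert 41:
  append 41 at index 5 → [54, 37, 1, 36, 6, 41]
  41 > parent 1 at index 2, swap → [54, 37, 41, 36, 6, 1]
Insert 33:
  append 33 at index 6 → [54, 37, 41, 36, 6, 1, 33] (no swap needed)
Insert 56:
  append 56 at index 7 → [54, 37, 41, 36, 6, 1, 33, 56]
  56 > parent 36 at index 3, swap → [54, 37, 41, 56, 6, 1, 33, 36]
  56 > parent 37 at index 1, swap → [54, 56, 41, 37, 6, 1, 33, 36]
  56 > parent 54 at index 0, swap → [56, 54, 41, 37, 6, 1, 33, 36]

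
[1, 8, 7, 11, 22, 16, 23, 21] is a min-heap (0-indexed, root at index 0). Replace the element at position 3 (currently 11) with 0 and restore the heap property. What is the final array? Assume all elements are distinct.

[0, 1, 7, 8, 22, 16, 23, 21]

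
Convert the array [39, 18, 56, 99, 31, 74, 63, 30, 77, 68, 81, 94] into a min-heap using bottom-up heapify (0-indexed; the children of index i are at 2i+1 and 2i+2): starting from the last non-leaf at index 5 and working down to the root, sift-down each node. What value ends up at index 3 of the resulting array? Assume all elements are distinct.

39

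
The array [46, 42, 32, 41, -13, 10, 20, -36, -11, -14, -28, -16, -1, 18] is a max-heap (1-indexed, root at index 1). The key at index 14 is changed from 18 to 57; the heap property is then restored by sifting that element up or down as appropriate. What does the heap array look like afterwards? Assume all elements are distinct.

[57, 42, 46, 41, -13, 10, 32, -36, -11, -14, -28, -16, -1, 20]

set index 14 from 18 to 57 → [46, 42, 32, 41, -13, 10, 20, -36, -11, -14, -28, -16, -1, 57]
57 > parent 20 at index 7, swap → [46, 42, 32, 41, -13, 10, 57, -36, -11, -14, -28, -16, -1, 20]
57 > parent 32 at index 3, swap → [46, 42, 57, 41, -13, 10, 32, -36, -11, -14, -28, -16, -1, 20]
57 > parent 46 at index 1, swap → [57, 42, 46, 41, -13, 10, 32, -36, -11, -14, -28, -16, -1, 20]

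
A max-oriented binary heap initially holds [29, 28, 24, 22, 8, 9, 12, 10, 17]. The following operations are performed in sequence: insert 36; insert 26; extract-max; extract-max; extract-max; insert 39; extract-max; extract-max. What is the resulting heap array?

[24, 22, 12, 17, 8, 9, 10]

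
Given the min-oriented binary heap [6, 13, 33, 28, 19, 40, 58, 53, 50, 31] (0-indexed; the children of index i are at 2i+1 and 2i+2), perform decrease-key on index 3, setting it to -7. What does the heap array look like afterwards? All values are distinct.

set index 3 from 28 to -7 → [6, 13, 33, -7, 19, 40, 58, 53, 50, 31]
-7 < parent 13 at index 1, swap → [6, -7, 33, 13, 19, 40, 58, 53, 50, 31]
-7 < parent 6 at index 0, swap → [-7, 6, 33, 13, 19, 40, 58, 53, 50, 31]

[-7, 6, 33, 13, 19, 40, 58, 53, 50, 31]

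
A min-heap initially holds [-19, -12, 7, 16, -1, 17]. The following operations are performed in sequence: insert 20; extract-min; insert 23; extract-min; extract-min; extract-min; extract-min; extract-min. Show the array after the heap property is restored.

[20, 23]

insert 20:
  append 20 at index 6 → [-19, -12, 7, 16, -1, 17, 20] (no swap needed)
extract-min → returns -19:
  remove root -19; move last element 20 to root → [20, -12, 7, 16, -1, 17]
  20 vs smaller child -12 at index 1, swap → [-12, 20, 7, 16, -1, 17]
  20 vs smaller child -1 at index 4, swap → [-12, -1, 7, 16, 20, 17]
insert 23:
  append 23 at index 6 → [-12, -1, 7, 16, 20, 17, 23] (no swap needed)
extract-min → returns -12:
  remove root -12; move last element 23 to root → [23, -1, 7, 16, 20, 17]
  23 vs smaller child -1 at index 1, swap → [-1, 23, 7, 16, 20, 17]
  23 vs smaller child 16 at index 3, swap → [-1, 16, 7, 23, 20, 17]
extract-min → returns -1:
  remove root -1; move last element 17 to root → [17, 16, 7, 23, 20]
  17 vs smaller child 7 at index 2, swap → [7, 16, 17, 23, 20]
extract-min → returns 7:
  remove root 7; move last element 20 to root → [20, 16, 17, 23]
  20 vs smaller child 16 at index 1, swap → [16, 20, 17, 23]
extract-min → returns 16:
  remove root 16; move last element 23 to root → [23, 20, 17]
  23 vs smaller child 17 at index 2, swap → [17, 20, 23]
extract-min → returns 17:
  remove root 17; move last element 23 to root → [23, 20]
  23 vs only child 20 at index 1, swap → [20, 23]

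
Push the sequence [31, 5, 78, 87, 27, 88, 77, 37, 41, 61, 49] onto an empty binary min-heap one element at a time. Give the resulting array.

Insert 31:
  append 31 at index 0 → [31] (no swap needed)
Insert 5:
  append 5 at index 1 → [31, 5]
  5 < parent 31 at index 0, swap → [5, 31]
Insert 78:
  append 78 at index 2 → [5, 31, 78] (no swap needed)
Insert 87:
  append 87 at index 3 → [5, 31, 78, 87] (no swap needed)
Insert 27:
  append 27 at index 4 → [5, 31, 78, 87, 27]
  27 < parent 31 at index 1, swap → [5, 27, 78, 87, 31]
Insert 88:
  append 88 at index 5 → [5, 27, 78, 87, 31, 88] (no swap needed)
Insert 77:
  append 77 at index 6 → [5, 27, 78, 87, 31, 88, 77]
  77 < parent 78 at index 2, swap → [5, 27, 77, 87, 31, 88, 78]
Insert 37:
  append 37 at index 7 → [5, 27, 77, 87, 31, 88, 78, 37]
  37 < parent 87 at index 3, swap → [5, 27, 77, 37, 31, 88, 78, 87]
Insert 41:
  append 41 at index 8 → [5, 27, 77, 37, 31, 88, 78, 87, 41] (no swap needed)
Insert 61:
  append 61 at index 9 → [5, 27, 77, 37, 31, 88, 78, 87, 41, 61] (no swap needed)
Insert 49:
  append 49 at index 10 → [5, 27, 77, 37, 31, 88, 78, 87, 41, 61, 49] (no swap needed)

[5, 27, 77, 37, 31, 88, 78, 87, 41, 61, 49]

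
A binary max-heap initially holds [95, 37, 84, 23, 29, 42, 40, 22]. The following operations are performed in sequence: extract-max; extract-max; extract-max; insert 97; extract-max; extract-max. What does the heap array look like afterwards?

[37, 29, 22, 23]

extract-max → returns 95:
  remove root 95; move last element 22 to root → [22, 37, 84, 23, 29, 42, 40]
  22 vs larger child 84 at index 2, swap → [84, 37, 22, 23, 29, 42, 40]
  22 vs larger child 42 at index 5, swap → [84, 37, 42, 23, 29, 22, 40]
extract-max → returns 84:
  remove root 84; move last element 40 to root → [40, 37, 42, 23, 29, 22]
  40 vs larger child 42 at index 2, swap → [42, 37, 40, 23, 29, 22]
extract-max → returns 42:
  remove root 42; move last element 22 to root → [22, 37, 40, 23, 29]
  22 vs larger child 40 at index 2, swap → [40, 37, 22, 23, 29]
insert 97:
  append 97 at index 5 → [40, 37, 22, 23, 29, 97]
  97 > parent 22 at index 2, swap → [40, 37, 97, 23, 29, 22]
  97 > parent 40 at index 0, swap → [97, 37, 40, 23, 29, 22]
extract-max → returns 97:
  remove root 97; move last element 22 to root → [22, 37, 40, 23, 29]
  22 vs larger child 40 at index 2, swap → [40, 37, 22, 23, 29]
extract-max → returns 40:
  remove root 40; move last element 29 to root → [29, 37, 22, 23]
  29 vs larger child 37 at index 1, swap → [37, 29, 22, 23]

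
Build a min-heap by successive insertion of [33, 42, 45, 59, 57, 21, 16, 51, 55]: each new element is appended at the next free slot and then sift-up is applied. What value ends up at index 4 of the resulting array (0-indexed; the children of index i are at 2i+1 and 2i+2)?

57

Insert 33:
  append 33 at index 0 → [33] (no swap needed)
Insert 42:
  append 42 at index 1 → [33, 42] (no swap needed)
Insert 45:
  append 45 at index 2 → [33, 42, 45] (no swap needed)
Insert 59:
  append 59 at index 3 → [33, 42, 45, 59] (no swap needed)
Insert 57:
  append 57 at index 4 → [33, 42, 45, 59, 57] (no swap needed)
Insert 21:
  append 21 at index 5 → [33, 42, 45, 59, 57, 21]
  21 < parent 45 at index 2, swap → [33, 42, 21, 59, 57, 45]
  21 < parent 33 at index 0, swap → [21, 42, 33, 59, 57, 45]
Insert 16:
  append 16 at index 6 → [21, 42, 33, 59, 57, 45, 16]
  16 < parent 33 at index 2, swap → [21, 42, 16, 59, 57, 45, 33]
  16 < parent 21 at index 0, swap → [16, 42, 21, 59, 57, 45, 33]
Insert 51:
  append 51 at index 7 → [16, 42, 21, 59, 57, 45, 33, 51]
  51 < parent 59 at index 3, swap → [16, 42, 21, 51, 57, 45, 33, 59]
Insert 55:
  append 55 at index 8 → [16, 42, 21, 51, 57, 45, 33, 59, 55] (no swap needed)
resulting array: [16, 42, 21, 51, 57, 45, 33, 59, 55]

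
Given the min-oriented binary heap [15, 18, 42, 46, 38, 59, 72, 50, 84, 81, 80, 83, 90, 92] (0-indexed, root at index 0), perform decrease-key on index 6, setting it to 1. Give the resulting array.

[1, 18, 15, 46, 38, 59, 42, 50, 84, 81, 80, 83, 90, 92]

set index 6 from 72 to 1 → [15, 18, 42, 46, 38, 59, 1, 50, 84, 81, 80, 83, 90, 92]
1 < parent 42 at index 2, swap → [15, 18, 1, 46, 38, 59, 42, 50, 84, 81, 80, 83, 90, 92]
1 < parent 15 at index 0, swap → [1, 18, 15, 46, 38, 59, 42, 50, 84, 81, 80, 83, 90, 92]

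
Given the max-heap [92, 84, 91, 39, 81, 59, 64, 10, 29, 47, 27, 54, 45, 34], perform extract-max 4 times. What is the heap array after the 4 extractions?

extract-max #1 returns 92:
  remove root 92; move last element 34 to root → [34, 84, 91, 39, 81, 59, 64, 10, 29, 47, 27, 54, 45]
  34 vs larger child 91 at index 2, swap → [91, 84, 34, 39, 81, 59, 64, 10, 29, 47, 27, 54, 45]
  34 vs larger child 64 at index 6, swap → [91, 84, 64, 39, 81, 59, 34, 10, 29, 47, 27, 54, 45]
extract-max #2 returns 91:
  remove root 91; move last element 45 to root → [45, 84, 64, 39, 81, 59, 34, 10, 29, 47, 27, 54]
  45 vs larger child 84 at index 1, swap → [84, 45, 64, 39, 81, 59, 34, 10, 29, 47, 27, 54]
  45 vs larger child 81 at index 4, swap → [84, 81, 64, 39, 45, 59, 34, 10, 29, 47, 27, 54]
  45 vs larger child 47 at index 9, swap → [84, 81, 64, 39, 47, 59, 34, 10, 29, 45, 27, 54]
extract-max #3 returns 84:
  remove root 84; move last element 54 to root → [54, 81, 64, 39, 47, 59, 34, 10, 29, 45, 27]
  54 vs larger child 81 at index 1, swap → [81, 54, 64, 39, 47, 59, 34, 10, 29, 45, 27]
extract-max #4 returns 81:
  remove root 81; move last element 27 to root → [27, 54, 64, 39, 47, 59, 34, 10, 29, 45]
  27 vs larger child 64 at index 2, swap → [64, 54, 27, 39, 47, 59, 34, 10, 29, 45]
  27 vs larger child 59 at index 5, swap → [64, 54, 59, 39, 47, 27, 34, 10, 29, 45]

[64, 54, 59, 39, 47, 27, 34, 10, 29, 45]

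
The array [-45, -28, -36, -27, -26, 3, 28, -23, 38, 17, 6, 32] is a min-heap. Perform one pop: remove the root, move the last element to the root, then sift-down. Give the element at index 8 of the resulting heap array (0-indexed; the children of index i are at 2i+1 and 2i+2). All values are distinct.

38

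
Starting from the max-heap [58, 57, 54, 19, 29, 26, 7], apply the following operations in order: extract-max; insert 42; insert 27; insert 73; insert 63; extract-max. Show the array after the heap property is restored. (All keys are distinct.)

[63, 57, 54, 29, 7, 26, 42, 19, 27]

extract-max → returns 58:
  remove root 58; move last element 7 to root → [7, 57, 54, 19, 29, 26]
  7 vs larger child 57 at index 1, swap → [57, 7, 54, 19, 29, 26]
  7 vs larger child 29 at index 4, swap → [57, 29, 54, 19, 7, 26]
insert 42:
  append 42 at index 6 → [57, 29, 54, 19, 7, 26, 42] (no swap needed)
insert 27:
  append 27 at index 7 → [57, 29, 54, 19, 7, 26, 42, 27]
  27 > parent 19 at index 3, swap → [57, 29, 54, 27, 7, 26, 42, 19]
insert 73:
  append 73 at index 8 → [57, 29, 54, 27, 7, 26, 42, 19, 73]
  73 > parent 27 at index 3, swap → [57, 29, 54, 73, 7, 26, 42, 19, 27]
  73 > parent 29 at index 1, swap → [57, 73, 54, 29, 7, 26, 42, 19, 27]
  73 > parent 57 at index 0, swap → [73, 57, 54, 29, 7, 26, 42, 19, 27]
insert 63:
  append 63 at index 9 → [73, 57, 54, 29, 7, 26, 42, 19, 27, 63]
  63 > parent 7 at index 4, swap → [73, 57, 54, 29, 63, 26, 42, 19, 27, 7]
  63 > parent 57 at index 1, swap → [73, 63, 54, 29, 57, 26, 42, 19, 27, 7]
extract-max → returns 73:
  remove root 73; move last element 7 to root → [7, 63, 54, 29, 57, 26, 42, 19, 27]
  7 vs larger child 63 at index 1, swap → [63, 7, 54, 29, 57, 26, 42, 19, 27]
  7 vs larger child 57 at index 4, swap → [63, 57, 54, 29, 7, 26, 42, 19, 27]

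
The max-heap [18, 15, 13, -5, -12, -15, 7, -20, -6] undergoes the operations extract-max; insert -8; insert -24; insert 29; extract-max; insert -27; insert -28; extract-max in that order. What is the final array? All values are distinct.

[13, -5, 7, -6, -12, -15, -28, -20, -8, -24, -27]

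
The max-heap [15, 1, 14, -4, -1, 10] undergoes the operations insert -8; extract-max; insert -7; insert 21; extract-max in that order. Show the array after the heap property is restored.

[14, 1, 10, -4, -1, -8, -7]

insert -8:
  append -8 at index 6 → [15, 1, 14, -4, -1, 10, -8] (no swap needed)
extract-max → returns 15:
  remove root 15; move last element -8 to root → [-8, 1, 14, -4, -1, 10]
  -8 vs larger child 14 at index 2, swap → [14, 1, -8, -4, -1, 10]
  -8 vs only child 10 at index 5, swap → [14, 1, 10, -4, -1, -8]
insert -7:
  append -7 at index 6 → [14, 1, 10, -4, -1, -8, -7] (no swap needed)
insert 21:
  append 21 at index 7 → [14, 1, 10, -4, -1, -8, -7, 21]
  21 > parent -4 at index 3, swap → [14, 1, 10, 21, -1, -8, -7, -4]
  21 > parent 1 at index 1, swap → [14, 21, 10, 1, -1, -8, -7, -4]
  21 > parent 14 at index 0, swap → [21, 14, 10, 1, -1, -8, -7, -4]
extract-max → returns 21:
  remove root 21; move last element -4 to root → [-4, 14, 10, 1, -1, -8, -7]
  -4 vs larger child 14 at index 1, swap → [14, -4, 10, 1, -1, -8, -7]
  -4 vs larger child 1 at index 3, swap → [14, 1, 10, -4, -1, -8, -7]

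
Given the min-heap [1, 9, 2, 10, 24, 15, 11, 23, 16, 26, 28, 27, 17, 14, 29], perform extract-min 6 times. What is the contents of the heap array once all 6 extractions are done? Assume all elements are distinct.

extract-min #1 returns 1:
  remove root 1; move last element 29 to root → [29, 9, 2, 10, 24, 15, 11, 23, 16, 26, 28, 27, 17, 14]
  29 vs smaller child 2 at index 2, swap → [2, 9, 29, 10, 24, 15, 11, 23, 16, 26, 28, 27, 17, 14]
  29 vs smaller child 11 at index 6, swap → [2, 9, 11, 10, 24, 15, 29, 23, 16, 26, 28, 27, 17, 14]
  29 vs only child 14 at index 13, swap → [2, 9, 11, 10, 24, 15, 14, 23, 16, 26, 28, 27, 17, 29]
extract-min #2 returns 2:
  remove root 2; move last element 29 to root → [29, 9, 11, 10, 24, 15, 14, 23, 16, 26, 28, 27, 17]
  29 vs smaller child 9 at index 1, swap → [9, 29, 11, 10, 24, 15, 14, 23, 16, 26, 28, 27, 17]
  29 vs smaller child 10 at index 3, swap → [9, 10, 11, 29, 24, 15, 14, 23, 16, 26, 28, 27, 17]
  29 vs smaller child 16 at index 8, swap → [9, 10, 11, 16, 24, 15, 14, 23, 29, 26, 28, 27, 17]
extract-min #3 returns 9:
  remove root 9; move last element 17 to root → [17, 10, 11, 16, 24, 15, 14, 23, 29, 26, 28, 27]
  17 vs smaller child 10 at index 1, swap → [10, 17, 11, 16, 24, 15, 14, 23, 29, 26, 28, 27]
  17 vs smaller child 16 at index 3, swap → [10, 16, 11, 17, 24, 15, 14, 23, 29, 26, 28, 27]
extract-min #4 returns 10:
  remove root 10; move last element 27 to root → [27, 16, 11, 17, 24, 15, 14, 23, 29, 26, 28]
  27 vs smaller child 11 at index 2, swap → [11, 16, 27, 17, 24, 15, 14, 23, 29, 26, 28]
  27 vs smaller child 14 at index 6, swap → [11, 16, 14, 17, 24, 15, 27, 23, 29, 26, 28]
extract-min #5 returns 11:
  remove root 11; move last element 28 to root → [28, 16, 14, 17, 24, 15, 27, 23, 29, 26]
  28 vs smaller child 14 at index 2, swap → [14, 16, 28, 17, 24, 15, 27, 23, 29, 26]
  28 vs smaller child 15 at index 5, swap → [14, 16, 15, 17, 24, 28, 27, 23, 29, 26]
extract-min #6 returns 14:
  remove root 14; move last element 26 to root → [26, 16, 15, 17, 24, 28, 27, 23, 29]
  26 vs smaller child 15 at index 2, swap → [15, 16, 26, 17, 24, 28, 27, 23, 29]

[15, 16, 26, 17, 24, 28, 27, 23, 29]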